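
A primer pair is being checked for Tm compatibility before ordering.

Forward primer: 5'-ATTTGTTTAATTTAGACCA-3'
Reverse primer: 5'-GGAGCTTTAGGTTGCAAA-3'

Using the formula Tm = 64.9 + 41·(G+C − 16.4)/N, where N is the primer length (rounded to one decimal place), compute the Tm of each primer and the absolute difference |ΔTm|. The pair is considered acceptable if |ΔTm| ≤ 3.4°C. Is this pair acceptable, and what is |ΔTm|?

|ΔTm| = 7.7°C; the pair is not acceptable.

Forward: G+C = 4, N = 19 → Tm = 64.9 + 41·(4 − 16.4)/19 = 38.1°C.
Reverse: G+C = 8, N = 18 → Tm = 64.9 + 41·(8 − 16.4)/18 = 45.8°C.
|ΔTm| = |38.1 − 45.8| = 7.7°C, > 3.4°C.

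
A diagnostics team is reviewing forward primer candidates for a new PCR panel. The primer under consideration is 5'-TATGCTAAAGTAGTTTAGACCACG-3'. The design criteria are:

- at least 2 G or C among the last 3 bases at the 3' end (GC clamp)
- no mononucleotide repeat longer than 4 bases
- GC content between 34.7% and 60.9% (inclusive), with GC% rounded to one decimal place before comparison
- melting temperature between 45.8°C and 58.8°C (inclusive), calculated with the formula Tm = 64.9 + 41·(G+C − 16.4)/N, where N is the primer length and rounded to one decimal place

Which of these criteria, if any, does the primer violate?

Base counts: A=8, T=7, G=5, C=4 (length 24).
GC clamp: 3' end ACG has 2 G/C ✓
homopolymer run: longest run = 3 ✓
GC content: GC 9/24 = 37.5% ✓
Tm: Tm = 64.9 + 41·(9 − 16.4)/24 = 52.3°C ✓

Meets all criteria.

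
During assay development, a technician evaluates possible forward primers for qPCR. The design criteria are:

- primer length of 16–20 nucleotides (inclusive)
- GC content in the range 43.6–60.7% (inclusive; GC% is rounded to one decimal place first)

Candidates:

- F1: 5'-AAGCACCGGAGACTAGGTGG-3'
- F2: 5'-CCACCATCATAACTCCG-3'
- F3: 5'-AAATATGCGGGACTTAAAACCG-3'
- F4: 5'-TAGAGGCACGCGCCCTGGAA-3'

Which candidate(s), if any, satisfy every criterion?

F1 (20 nt, A=6 T=2 G=8 C=4): length 20 ✓; GC 12/20 = 60.0% ✓ — passes.
F2 (17 nt, A=5 T=3 G=1 C=8): length 17 ✓; GC 9/17 = 52.9% ✓ — passes.
F3 (22 nt, A=9 T=4 G=5 C=4): length 22, outside 16–20 ✗; GC 9/22 = 40.9%, outside 43.6–60.7% ✗ — fails.
F4 (20 nt, A=5 T=2 G=7 C=6): length 20 ✓; GC 13/20 = 65.0%, outside 43.6–60.7% ✗ — fails.

F1 and F2.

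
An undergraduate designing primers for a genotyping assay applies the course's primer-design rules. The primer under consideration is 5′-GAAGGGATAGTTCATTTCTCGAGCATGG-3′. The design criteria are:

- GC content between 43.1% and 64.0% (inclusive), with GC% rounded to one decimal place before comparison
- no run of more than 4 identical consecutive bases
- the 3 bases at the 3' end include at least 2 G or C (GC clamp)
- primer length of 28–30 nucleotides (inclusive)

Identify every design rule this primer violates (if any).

Base counts: A=7, T=8, G=9, C=4 (length 28).
GC content: GC 13/28 = 46.4% ✓
homopolymer run: longest run = 3 ✓
GC clamp: 3' end TGG has 2 G/C ✓
length: length 28 ✓

Meets all criteria.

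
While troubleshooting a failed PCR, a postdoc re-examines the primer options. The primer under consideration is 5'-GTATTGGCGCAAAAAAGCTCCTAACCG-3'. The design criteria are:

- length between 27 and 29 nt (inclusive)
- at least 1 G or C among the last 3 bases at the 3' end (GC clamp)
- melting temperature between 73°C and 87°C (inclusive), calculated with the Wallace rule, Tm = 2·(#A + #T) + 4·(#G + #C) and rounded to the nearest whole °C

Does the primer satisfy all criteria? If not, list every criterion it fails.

Base counts: A=9, T=5, G=6, C=7 (length 27).
length: length 27 ✓
GC clamp: 3' end CCG has 3 G/C ✓
Tm: Tm = 2·14 + 4·13 = 80°C ✓

Meets all criteria.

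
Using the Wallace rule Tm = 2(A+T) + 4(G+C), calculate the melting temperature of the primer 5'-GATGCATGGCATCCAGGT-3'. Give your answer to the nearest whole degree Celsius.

56°C

Base counts: A=4, T=4, G=6, C=4 (length 18).
Tm = 2·(4+4) + 4·(6+4) = 2·8 + 4·10 = 16 + 40 = 56°C.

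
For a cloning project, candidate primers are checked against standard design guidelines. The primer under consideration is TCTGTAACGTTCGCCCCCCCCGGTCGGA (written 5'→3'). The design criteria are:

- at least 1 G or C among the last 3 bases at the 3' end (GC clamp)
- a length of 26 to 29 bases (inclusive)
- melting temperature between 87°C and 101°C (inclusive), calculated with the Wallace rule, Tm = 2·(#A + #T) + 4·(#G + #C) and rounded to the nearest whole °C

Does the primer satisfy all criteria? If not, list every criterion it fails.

Meets all criteria.

Base counts: A=3, T=6, G=7, C=12 (length 28).
GC clamp: 3' end GGA has 2 G/C ✓
length: length 28 ✓
Tm: Tm = 2·9 + 4·19 = 94°C ✓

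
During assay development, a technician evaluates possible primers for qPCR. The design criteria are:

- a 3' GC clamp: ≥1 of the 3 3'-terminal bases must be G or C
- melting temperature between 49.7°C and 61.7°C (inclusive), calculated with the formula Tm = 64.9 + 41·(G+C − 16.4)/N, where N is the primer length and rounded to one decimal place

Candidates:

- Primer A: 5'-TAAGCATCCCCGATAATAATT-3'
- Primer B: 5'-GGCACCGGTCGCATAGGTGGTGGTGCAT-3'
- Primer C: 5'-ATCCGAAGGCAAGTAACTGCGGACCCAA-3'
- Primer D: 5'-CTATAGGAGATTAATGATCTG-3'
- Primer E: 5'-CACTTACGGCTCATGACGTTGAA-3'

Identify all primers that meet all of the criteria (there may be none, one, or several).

Primer E only.

Primer A (21 nt, A=8 T=6 G=2 C=5): 3' end ATT has 0 G/C, need ≥1 ✗; Tm = 64.9 + 41·(7 − 16.4)/21 = 46.5°C, outside 49.7–61.7°C ✗ — fails.
Primer B (28 nt, A=4 T=6 G=12 C=6): 3' end CAT has 1 G/C ✓; Tm = 64.9 + 41·(18 − 16.4)/28 = 67.2°C, outside 49.7–61.7°C ✗ — fails.
Primer C (28 nt, A=10 T=3 G=7 C=8): 3' end CAA has 1 G/C ✓; Tm = 64.9 + 41·(15 − 16.4)/28 = 62.9°C, outside 49.7–61.7°C ✗ — fails.
Primer D (21 nt, A=7 T=7 G=5 C=2): 3' end CTG has 2 G/C ✓; Tm = 64.9 + 41·(7 − 16.4)/21 = 46.5°C, outside 49.7–61.7°C ✗ — fails.
Primer E (23 nt, A=6 T=6 G=5 C=6): 3' end GAA has 1 G/C ✓; Tm = 64.9 + 41·(11 − 16.4)/23 = 55.3°C ✓ — passes.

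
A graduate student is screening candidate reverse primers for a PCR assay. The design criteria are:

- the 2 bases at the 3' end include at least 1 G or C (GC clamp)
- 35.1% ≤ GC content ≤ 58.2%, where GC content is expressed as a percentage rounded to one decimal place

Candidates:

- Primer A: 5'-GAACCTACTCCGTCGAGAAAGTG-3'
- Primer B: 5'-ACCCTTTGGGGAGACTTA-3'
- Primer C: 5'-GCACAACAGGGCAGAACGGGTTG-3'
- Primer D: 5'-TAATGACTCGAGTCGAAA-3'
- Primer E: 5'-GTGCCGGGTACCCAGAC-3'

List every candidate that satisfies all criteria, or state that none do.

Primer A (23 nt, A=7 T=4 G=6 C=6): 3' end TG has 1 G/C ✓; GC 12/23 = 52.2% ✓ — passes.
Primer B (18 nt, A=4 T=5 G=5 C=4): 3' end TA has 0 G/C, need ≥1 ✗; GC 9/18 = 50.0% ✓ — fails.
Primer C (23 nt, A=7 T=2 G=9 C=5): 3' end TG has 1 G/C ✓; GC 14/23 = 60.9%, outside 35.1–58.2% ✗ — fails.
Primer D (18 nt, A=7 T=4 G=4 C=3): 3' end AA has 0 G/C, need ≥1 ✗; GC 7/18 = 38.9% ✓ — fails.
Primer E (17 nt, A=3 T=2 G=6 C=6): 3' end AC has 1 G/C ✓; GC 12/17 = 70.6%, outside 35.1–58.2% ✗ — fails.

Primer A only.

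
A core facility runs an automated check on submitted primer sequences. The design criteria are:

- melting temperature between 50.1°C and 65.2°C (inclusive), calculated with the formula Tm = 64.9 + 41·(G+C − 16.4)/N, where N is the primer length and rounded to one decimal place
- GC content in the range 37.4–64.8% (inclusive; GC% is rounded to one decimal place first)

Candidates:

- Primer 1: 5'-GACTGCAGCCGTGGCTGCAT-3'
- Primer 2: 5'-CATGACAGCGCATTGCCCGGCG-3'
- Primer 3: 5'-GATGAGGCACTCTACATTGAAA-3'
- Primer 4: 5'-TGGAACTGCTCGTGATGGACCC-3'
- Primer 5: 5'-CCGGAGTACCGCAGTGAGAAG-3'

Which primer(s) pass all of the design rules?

Primer 3, Primer 4 and Primer 5.

Primer 1 (20 nt, A=3 T=4 G=7 C=6): Tm = 64.9 + 41·(13 − 16.4)/20 = 57.9°C ✓; GC 13/20 = 65.0%, outside 37.4–64.8% ✗ — fails.
Primer 2 (22 nt, A=4 T=3 G=7 C=8): Tm = 64.9 + 41·(15 − 16.4)/22 = 62.3°C ✓; GC 15/22 = 68.2%, outside 37.4–64.8% ✗ — fails.
Primer 3 (22 nt, A=8 T=5 G=5 C=4): Tm = 64.9 + 41·(9 − 16.4)/22 = 51.1°C ✓; GC 9/22 = 40.9% ✓ — passes.
Primer 4 (22 nt, A=4 T=5 G=7 C=6): Tm = 64.9 + 41·(13 − 16.4)/22 = 58.6°C ✓; GC 13/22 = 59.1% ✓ — passes.
Primer 5 (21 nt, A=6 T=2 G=8 C=5): Tm = 64.9 + 41·(13 − 16.4)/21 = 58.3°C ✓; GC 13/21 = 61.9% ✓ — passes.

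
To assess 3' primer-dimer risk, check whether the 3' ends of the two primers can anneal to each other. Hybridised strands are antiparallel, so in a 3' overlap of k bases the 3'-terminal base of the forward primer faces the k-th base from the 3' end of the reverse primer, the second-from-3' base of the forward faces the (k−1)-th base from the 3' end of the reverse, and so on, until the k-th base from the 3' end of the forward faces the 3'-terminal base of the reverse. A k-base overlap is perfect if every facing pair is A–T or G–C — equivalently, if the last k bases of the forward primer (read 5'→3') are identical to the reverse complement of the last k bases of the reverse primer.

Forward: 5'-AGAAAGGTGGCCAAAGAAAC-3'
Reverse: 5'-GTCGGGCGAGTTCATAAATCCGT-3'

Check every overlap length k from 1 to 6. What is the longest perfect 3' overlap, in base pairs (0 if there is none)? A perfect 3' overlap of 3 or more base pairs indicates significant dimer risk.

Longest perfect overlap: 2 complementary base pairs; below the dimer-risk threshold (threshold 3).

Last 6 bases (5'→3') — forward …AGAAAC, reverse …ATCCGT.
Reverse complement of the reverse primer's last 6 bases: ACGGAT; its first k bases are the reverse complement of the reverse primer's last k bases, so a perfect k-base overlap needs the forward primer's last k bases to equal them.
Comparing (forward last k vs required): k=1: C vs A ✗; k=2: AC vs AC ✓; k=3: AAC vs ACG ✗; k=4: AAAC vs ACGG ✗; k=5: GAAAC vs ACGGA ✗; k=6: AGAAAC vs ACGGAT ✗.
Only k = 2 is perfect, so the longest perfect 3' overlap is 2.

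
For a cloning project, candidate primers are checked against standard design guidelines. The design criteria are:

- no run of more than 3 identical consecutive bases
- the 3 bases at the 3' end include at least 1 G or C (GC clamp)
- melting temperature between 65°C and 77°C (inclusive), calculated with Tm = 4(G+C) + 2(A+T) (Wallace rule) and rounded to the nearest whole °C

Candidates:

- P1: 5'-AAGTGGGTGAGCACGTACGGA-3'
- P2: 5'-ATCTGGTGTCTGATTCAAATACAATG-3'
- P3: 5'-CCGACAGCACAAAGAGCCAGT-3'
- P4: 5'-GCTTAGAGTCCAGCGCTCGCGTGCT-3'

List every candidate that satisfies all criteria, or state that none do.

P1 (21 nt, A=6 T=3 G=9 C=3): longest run = 3 ✓; 3' end GGA has 2 G/C ✓; Tm = 2·9 + 4·12 = 66°C ✓ — passes.
P2 (26 nt, A=8 T=9 G=5 C=4): longest run = 3 ✓; 3' end ATG has 1 G/C ✓; Tm = 2·17 + 4·9 = 70°C ✓ — passes.
P3 (21 nt, A=8 T=1 G=5 C=7): longest run = 3 ✓; 3' end AGT has 1 G/C ✓; Tm = 2·9 + 4·12 = 66°C ✓ — passes.
P4 (25 nt, A=3 T=6 G=8 C=8): longest run = 2 ✓; 3' end GCT has 2 G/C ✓; Tm = 2·9 + 4·16 = 82°C, outside 65–77°C ✗ — fails.

P1, P2 and P3.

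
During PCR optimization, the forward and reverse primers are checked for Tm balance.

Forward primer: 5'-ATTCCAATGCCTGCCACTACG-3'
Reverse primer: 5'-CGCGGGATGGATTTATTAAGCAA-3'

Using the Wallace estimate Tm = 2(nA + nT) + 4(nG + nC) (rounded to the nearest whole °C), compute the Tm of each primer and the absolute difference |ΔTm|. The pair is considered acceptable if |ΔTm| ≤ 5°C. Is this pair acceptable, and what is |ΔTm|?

|ΔTm| = 2°C; the pair is acceptable.

Forward: A=5 T=5 G=3 C=8 → Tm = 2·10 + 4·11 = 64°C.
Reverse: A=7 T=6 G=7 C=3 → Tm = 2·13 + 4·10 = 66°C.
|ΔTm| = |64 − 66| = 2°C, ≤ 5°C.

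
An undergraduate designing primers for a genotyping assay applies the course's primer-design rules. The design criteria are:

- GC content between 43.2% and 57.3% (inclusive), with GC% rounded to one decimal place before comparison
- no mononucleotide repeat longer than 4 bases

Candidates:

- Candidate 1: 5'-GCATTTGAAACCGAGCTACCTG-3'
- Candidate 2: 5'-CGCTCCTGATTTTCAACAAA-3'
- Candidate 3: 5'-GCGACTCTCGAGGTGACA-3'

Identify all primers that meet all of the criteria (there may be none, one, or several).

Candidate 1 only.

Candidate 1 (22 nt, A=6 T=5 G=5 C=6): GC 11/22 = 50.0% ✓; longest run = 3 ✓ — passes.
Candidate 2 (20 nt, A=6 T=6 G=2 C=6): GC 8/20 = 40.0%, outside 43.2–57.3% ✗; longest run = 4 ✓ — fails.
Candidate 3 (18 nt, A=4 T=3 G=6 C=5): GC 11/18 = 61.1%, outside 43.2–57.3% ✗; longest run = 2 ✓ — fails.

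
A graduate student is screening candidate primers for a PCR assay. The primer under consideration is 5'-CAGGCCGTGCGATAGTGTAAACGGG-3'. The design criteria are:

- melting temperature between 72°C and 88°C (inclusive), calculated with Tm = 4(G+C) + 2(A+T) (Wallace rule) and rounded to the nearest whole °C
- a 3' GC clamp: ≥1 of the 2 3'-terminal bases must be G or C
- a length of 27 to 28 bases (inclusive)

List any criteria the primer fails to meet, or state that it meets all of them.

Base counts: A=6, T=4, G=10, C=5 (length 25).
Tm: Tm = 2·10 + 4·15 = 80°C ✓
GC clamp: 3' end GG has 2 G/C ✓
length: length 25, outside 27–28 ✗

Fails: length.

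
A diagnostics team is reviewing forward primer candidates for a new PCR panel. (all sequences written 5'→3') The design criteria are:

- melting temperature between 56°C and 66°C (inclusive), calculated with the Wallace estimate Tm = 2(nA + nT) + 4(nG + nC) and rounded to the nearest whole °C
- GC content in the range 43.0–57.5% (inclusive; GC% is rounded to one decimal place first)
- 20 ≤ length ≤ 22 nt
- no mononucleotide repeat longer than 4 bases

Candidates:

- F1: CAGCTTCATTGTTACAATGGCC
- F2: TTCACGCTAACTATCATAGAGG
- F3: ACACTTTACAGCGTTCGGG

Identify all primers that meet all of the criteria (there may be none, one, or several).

F1 only.

F1 (22 nt, A=5 T=7 G=4 C=6): Tm = 2·12 + 4·10 = 64°C ✓; GC 10/22 = 45.5% ✓; length 22 ✓; longest run = 2 ✓ — passes.
F2 (22 nt, A=7 T=6 G=4 C=5): Tm = 2·13 + 4·9 = 62°C ✓; GC 9/22 = 40.9%, outside 43.0–57.5% ✗; length 22 ✓; longest run = 2 ✓ — fails.
F3 (19 nt, A=4 T=5 G=5 C=5): Tm = 2·9 + 4·10 = 58°C ✓; GC 10/19 = 52.6% ✓; length 19, outside 20–22 ✗; longest run = 3 ✓ — fails.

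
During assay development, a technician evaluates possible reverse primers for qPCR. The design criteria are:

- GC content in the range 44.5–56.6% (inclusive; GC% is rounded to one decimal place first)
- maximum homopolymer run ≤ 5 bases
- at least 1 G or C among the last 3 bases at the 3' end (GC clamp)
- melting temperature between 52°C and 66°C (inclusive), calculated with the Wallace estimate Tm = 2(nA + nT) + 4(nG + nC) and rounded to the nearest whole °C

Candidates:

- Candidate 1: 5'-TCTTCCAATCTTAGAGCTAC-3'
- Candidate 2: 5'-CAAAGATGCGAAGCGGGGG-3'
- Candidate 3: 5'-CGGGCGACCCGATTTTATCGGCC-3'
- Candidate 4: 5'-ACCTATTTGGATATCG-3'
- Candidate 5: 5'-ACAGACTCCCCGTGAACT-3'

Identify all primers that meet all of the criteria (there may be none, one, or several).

Candidate 1 (20 nt, A=5 T=7 G=2 C=6): GC 8/20 = 40.0%, outside 44.5–56.6% ✗; longest run = 2 ✓; 3' end TAC has 1 G/C ✓; Tm = 2·12 + 4·8 = 56°C ✓ — fails.
Candidate 2 (19 nt, A=6 T=1 G=9 C=3): GC 12/19 = 63.2%, outside 44.5–56.6% ✗; longest run = 5 ✓; 3' end GGG has 3 G/C ✓; Tm = 2·7 + 4·12 = 62°C ✓ — fails.
Candidate 3 (23 nt, A=3 T=5 G=7 C=8): GC 15/23 = 65.2%, outside 44.5–56.6% ✗; longest run = 4 ✓; 3' end GCC has 3 G/C ✓; Tm = 2·8 + 4·15 = 76°C, outside 52–66°C ✗ — fails.
Candidate 4 (16 nt, A=4 T=6 G=3 C=3): GC 6/16 = 37.5%, outside 44.5–56.6% ✗; longest run = 3 ✓; 3' end TCG has 2 G/C ✓; Tm = 2·10 + 4·6 = 44°C, outside 52–66°C ✗ — fails.
Candidate 5 (18 nt, A=5 T=3 G=3 C=7): GC 10/18 = 55.6% ✓; longest run = 4 ✓; 3' end ACT has 1 G/C ✓; Tm = 2·8 + 4·10 = 56°C ✓ — passes.

Candidate 5 only.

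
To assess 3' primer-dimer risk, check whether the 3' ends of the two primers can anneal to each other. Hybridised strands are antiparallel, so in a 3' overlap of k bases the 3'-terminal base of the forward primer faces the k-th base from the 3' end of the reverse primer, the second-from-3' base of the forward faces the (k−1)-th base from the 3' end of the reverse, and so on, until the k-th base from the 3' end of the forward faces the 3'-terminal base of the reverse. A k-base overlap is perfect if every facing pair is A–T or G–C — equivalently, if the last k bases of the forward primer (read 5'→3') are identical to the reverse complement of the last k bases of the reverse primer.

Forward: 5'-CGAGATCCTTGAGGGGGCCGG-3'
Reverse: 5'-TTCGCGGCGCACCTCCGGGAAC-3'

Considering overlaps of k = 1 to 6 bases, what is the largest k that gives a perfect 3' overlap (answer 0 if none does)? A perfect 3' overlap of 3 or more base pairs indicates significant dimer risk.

Last 6 bases (5'→3') — forward …GGCCGG, reverse …GGGAAC.
Reverse complement of the reverse primer's last 6 bases: GTTCCC; its first k bases are the reverse complement of the reverse primer's last k bases, so a perfect k-base overlap needs the forward primer's last k bases to equal them.
Comparing (forward last k vs required): k=1: G vs G ✓; k=2: GG vs GT ✗; k=3: CGG vs GTT ✗; k=4: CCGG vs GTTC ✗; k=5: GCCGG vs GTTCC ✗; k=6: GGCCGG vs GTTCCC ✗.
Only k = 1 is perfect, so the longest perfect 3' overlap is 1.

Longest perfect overlap: 1 complementary base pair; below the dimer-risk threshold (threshold 3).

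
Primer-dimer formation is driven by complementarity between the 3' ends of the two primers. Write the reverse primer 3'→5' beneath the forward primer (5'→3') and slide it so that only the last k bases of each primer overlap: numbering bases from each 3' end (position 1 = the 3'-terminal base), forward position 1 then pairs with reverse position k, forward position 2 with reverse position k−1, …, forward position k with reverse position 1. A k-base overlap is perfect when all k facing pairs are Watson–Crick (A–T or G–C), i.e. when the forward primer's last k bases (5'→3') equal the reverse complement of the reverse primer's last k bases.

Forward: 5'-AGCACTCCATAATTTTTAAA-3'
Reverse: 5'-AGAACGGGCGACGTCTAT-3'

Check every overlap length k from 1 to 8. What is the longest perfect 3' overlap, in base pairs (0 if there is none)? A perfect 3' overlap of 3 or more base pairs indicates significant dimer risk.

Longest perfect overlap: 1 complementary base pair; below the dimer-risk threshold (threshold 3).

Last 8 bases (5'→3') — forward …TTTTTAAA, reverse …ACGTCTAT.
Reverse complement of the reverse primer's last 8 bases: ATAGACGT; its first k bases are the reverse complement of the reverse primer's last k bases, so a perfect k-base overlap needs the forward primer's last k bases to equal them.
Comparing (forward last k vs required): k=1: A vs A ✓; k=2: AA vs AT ✗; k=3: AAA vs ATA ✗; k=4: TAAA vs ATAG ✗; k=5: TTAAA vs ATAGA ✗; k=6: TTTAAA vs ATAGAC ✗; k=7: TTTTAAA vs ATAGACG ✗; k=8: TTTTTAAA vs ATAGACGT ✗.
Only k = 1 is perfect, so the longest perfect 3' overlap is 1.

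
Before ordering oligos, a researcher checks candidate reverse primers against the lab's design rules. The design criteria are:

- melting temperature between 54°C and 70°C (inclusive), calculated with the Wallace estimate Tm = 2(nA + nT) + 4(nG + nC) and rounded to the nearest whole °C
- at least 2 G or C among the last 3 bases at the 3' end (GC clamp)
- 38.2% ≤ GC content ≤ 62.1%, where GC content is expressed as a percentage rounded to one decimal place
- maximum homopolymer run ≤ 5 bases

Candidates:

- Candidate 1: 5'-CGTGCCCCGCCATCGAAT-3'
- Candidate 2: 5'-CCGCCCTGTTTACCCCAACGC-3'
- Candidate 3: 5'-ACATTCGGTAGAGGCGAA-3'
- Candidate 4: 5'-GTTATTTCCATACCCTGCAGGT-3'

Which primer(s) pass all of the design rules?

Candidate 4 only.

Candidate 1 (18 nt, A=3 T=3 G=4 C=8): Tm = 2·6 + 4·12 = 60°C ✓; 3' end AAT has 0 G/C, need ≥2 ✗; GC 12/18 = 66.7%, outside 38.2–62.1% ✗; longest run = 4 ✓ — fails.
Candidate 2 (21 nt, A=3 T=4 G=3 C=11): Tm = 2·7 + 4·14 = 70°C ✓; 3' end CGC has 3 G/C ✓; GC 14/21 = 66.7%, outside 38.2–62.1% ✗; longest run = 4 ✓ — fails.
Candidate 3 (18 nt, A=6 T=3 G=6 C=3): Tm = 2·9 + 4·9 = 54°C ✓; 3' end GAA has 1 G/C, need ≥2 ✗; GC 9/18 = 50.0% ✓; longest run = 2 ✓ — fails.
Candidate 4 (22 nt, A=4 T=8 G=4 C=6): Tm = 2·12 + 4·10 = 64°C ✓; 3' end GGT has 2 G/C ✓; GC 10/22 = 45.5% ✓; longest run = 3 ✓ — passes.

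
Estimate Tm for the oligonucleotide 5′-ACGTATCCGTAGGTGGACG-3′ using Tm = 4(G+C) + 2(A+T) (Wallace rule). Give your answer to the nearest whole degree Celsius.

60°C

Base counts: A=4, T=4, G=7, C=4 (length 19).
Tm = 2·(4+4) + 4·(7+4) = 2·8 + 4·11 = 16 + 44 = 60°C.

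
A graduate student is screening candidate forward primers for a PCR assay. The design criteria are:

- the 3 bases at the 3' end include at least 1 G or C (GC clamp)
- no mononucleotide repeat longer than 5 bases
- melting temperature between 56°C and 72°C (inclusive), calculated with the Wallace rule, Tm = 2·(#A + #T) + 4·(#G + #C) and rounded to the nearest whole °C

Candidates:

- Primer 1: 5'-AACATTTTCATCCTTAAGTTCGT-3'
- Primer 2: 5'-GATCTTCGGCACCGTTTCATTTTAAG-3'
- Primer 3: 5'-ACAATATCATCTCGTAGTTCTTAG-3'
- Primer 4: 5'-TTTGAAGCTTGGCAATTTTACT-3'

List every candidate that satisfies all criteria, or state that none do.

Primer 1, Primer 3 and Primer 4.

Primer 1 (23 nt, A=6 T=10 G=2 C=5): 3' end CGT has 2 G/C ✓; longest run = 4 ✓; Tm = 2·16 + 4·7 = 60°C ✓ — passes.
Primer 2 (26 nt, A=5 T=10 G=5 C=6): 3' end AAG has 1 G/C ✓; longest run = 4 ✓; Tm = 2·15 + 4·11 = 74°C, outside 56–72°C ✗ — fails.
Primer 3 (24 nt, A=7 T=9 G=3 C=5): 3' end TAG has 1 G/C ✓; longest run = 2 ✓; Tm = 2·16 + 4·8 = 64°C ✓ — passes.
Primer 4 (22 nt, A=5 T=10 G=4 C=3): 3' end ACT has 1 G/C ✓; longest run = 4 ✓; Tm = 2·15 + 4·7 = 58°C ✓ — passes.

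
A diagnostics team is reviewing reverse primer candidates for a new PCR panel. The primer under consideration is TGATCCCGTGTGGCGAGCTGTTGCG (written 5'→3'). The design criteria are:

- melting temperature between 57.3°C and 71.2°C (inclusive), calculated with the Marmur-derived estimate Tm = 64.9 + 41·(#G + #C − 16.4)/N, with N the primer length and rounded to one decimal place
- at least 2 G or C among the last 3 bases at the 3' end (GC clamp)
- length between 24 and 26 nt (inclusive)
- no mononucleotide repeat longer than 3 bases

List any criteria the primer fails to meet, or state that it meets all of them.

Meets all criteria.

Base counts: A=2, T=7, G=10, C=6 (length 25).
Tm: Tm = 64.9 + 41·(16 − 16.4)/25 = 64.2°C ✓
GC clamp: 3' end GCG has 3 G/C ✓
length: length 25 ✓
homopolymer run: longest run = 3 ✓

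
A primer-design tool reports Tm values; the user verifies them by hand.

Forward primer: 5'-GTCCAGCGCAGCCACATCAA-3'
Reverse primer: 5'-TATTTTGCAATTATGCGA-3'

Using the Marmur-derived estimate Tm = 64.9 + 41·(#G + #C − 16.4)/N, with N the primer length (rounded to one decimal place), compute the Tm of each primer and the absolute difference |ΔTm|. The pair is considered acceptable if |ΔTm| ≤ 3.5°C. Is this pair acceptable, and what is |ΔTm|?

Forward: G+C = 12, N = 20 → Tm = 64.9 + 41·(12 − 16.4)/20 = 55.9°C.
Reverse: G+C = 5, N = 18 → Tm = 64.9 + 41·(5 − 16.4)/18 = 38.9°C.
|ΔTm| = |55.9 − 38.9| = 17.0°C, > 3.5°C.

|ΔTm| = 17.0°C; the pair is not acceptable.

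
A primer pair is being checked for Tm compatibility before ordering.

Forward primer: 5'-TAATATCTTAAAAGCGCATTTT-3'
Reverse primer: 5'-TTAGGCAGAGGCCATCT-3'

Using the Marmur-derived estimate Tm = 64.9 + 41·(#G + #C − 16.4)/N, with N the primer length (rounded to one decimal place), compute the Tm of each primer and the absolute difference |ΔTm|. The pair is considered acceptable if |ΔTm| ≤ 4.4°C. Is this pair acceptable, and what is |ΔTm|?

|ΔTm| = 3.4°C; the pair is acceptable.

Forward: G+C = 5, N = 22 → Tm = 64.9 + 41·(5 − 16.4)/22 = 43.7°C.
Reverse: G+C = 9, N = 17 → Tm = 64.9 + 41·(9 − 16.4)/17 = 47.1°C.
|ΔTm| = |43.7 − 47.1| = 3.4°C, ≤ 4.4°C.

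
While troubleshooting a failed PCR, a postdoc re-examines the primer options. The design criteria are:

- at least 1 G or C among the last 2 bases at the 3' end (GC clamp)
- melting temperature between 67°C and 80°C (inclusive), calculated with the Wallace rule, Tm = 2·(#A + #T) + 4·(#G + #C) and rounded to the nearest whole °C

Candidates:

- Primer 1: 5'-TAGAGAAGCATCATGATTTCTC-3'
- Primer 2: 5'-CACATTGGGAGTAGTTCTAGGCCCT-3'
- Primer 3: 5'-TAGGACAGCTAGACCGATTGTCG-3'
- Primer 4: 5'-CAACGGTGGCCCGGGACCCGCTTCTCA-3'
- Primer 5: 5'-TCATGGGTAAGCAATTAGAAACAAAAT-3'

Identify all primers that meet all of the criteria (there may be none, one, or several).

Primer 1 (22 nt, A=7 T=7 G=4 C=4): 3' end TC has 1 G/C ✓; Tm = 2·14 + 4·8 = 60°C, outside 67–80°C ✗ — fails.
Primer 2 (25 nt, A=5 T=7 G=7 C=6): 3' end CT has 1 G/C ✓; Tm = 2·12 + 4·13 = 76°C ✓ — passes.
Primer 3 (23 nt, A=6 T=5 G=7 C=5): 3' end CG has 2 G/C ✓; Tm = 2·11 + 4·12 = 70°C ✓ — passes.
Primer 4 (27 nt, A=4 T=4 G=8 C=11): 3' end CA has 1 G/C ✓; Tm = 2·8 + 4·19 = 92°C, outside 67–80°C ✗ — fails.
Primer 5 (27 nt, A=13 T=6 G=5 C=3): 3' end AT has 0 G/C, need ≥1 ✗; Tm = 2·19 + 4·8 = 70°C ✓ — fails.

Primer 2 and Primer 3.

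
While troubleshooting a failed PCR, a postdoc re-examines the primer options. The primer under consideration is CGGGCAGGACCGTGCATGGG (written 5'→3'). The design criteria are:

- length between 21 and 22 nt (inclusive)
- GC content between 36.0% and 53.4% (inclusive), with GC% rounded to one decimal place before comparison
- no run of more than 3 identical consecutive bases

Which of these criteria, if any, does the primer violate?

Base counts: A=3, T=2, G=10, C=5 (length 20).
length: length 20, outside 21–22 ✗
GC content: GC 15/20 = 75.0%, outside 36.0–53.4% ✗
homopolymer run: longest run = 3 ✓

Fails: length, GC content.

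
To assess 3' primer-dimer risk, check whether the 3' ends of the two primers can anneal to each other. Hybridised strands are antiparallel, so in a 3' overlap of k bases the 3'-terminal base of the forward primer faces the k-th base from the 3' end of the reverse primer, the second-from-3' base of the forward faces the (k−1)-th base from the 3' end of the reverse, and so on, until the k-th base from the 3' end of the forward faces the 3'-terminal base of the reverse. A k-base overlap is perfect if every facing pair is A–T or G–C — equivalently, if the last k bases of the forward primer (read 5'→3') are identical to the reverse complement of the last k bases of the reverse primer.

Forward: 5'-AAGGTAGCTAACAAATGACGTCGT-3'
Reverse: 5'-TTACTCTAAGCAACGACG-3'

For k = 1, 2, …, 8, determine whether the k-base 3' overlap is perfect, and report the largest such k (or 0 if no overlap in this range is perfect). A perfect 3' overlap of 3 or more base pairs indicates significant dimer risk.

Longest perfect overlap: 6 complementary base pairs; significant dimer risk (threshold 3).

Last 8 bases (5'→3') — forward …GACGTCGT, reverse …CAACGACG.
Reverse complement of the reverse primer's last 8 bases: CGTCGTTG; its first k bases are the reverse complement of the reverse primer's last k bases, so a perfect k-base overlap needs the forward primer's last k bases to equal them.
Comparing (forward last k vs required): k=1: T vs C ✗; k=2: GT vs CG ✗; k=3: CGT vs CGT ✓; k=4: TCGT vs CGTC ✗; k=5: GTCGT vs CGTCG ✗; k=6: CGTCGT vs CGTCGT ✓; k=7: ACGTCGT vs CGTCGTT ✗; k=8: GACGTCGT vs CGTCGTTG ✗.
Perfect overlaps at k = 3, 6; the largest is 6.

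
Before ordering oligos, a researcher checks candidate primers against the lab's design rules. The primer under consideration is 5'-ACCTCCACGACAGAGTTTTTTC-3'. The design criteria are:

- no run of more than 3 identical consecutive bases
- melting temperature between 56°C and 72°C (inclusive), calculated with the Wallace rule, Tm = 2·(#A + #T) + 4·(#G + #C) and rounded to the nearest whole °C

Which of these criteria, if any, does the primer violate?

Fails: homopolymer run.

Base counts: A=5, T=7, G=3, C=7 (length 22).
homopolymer run: longest run = 6, exceeds 3 ✗
Tm: Tm = 2·12 + 4·10 = 64°C ✓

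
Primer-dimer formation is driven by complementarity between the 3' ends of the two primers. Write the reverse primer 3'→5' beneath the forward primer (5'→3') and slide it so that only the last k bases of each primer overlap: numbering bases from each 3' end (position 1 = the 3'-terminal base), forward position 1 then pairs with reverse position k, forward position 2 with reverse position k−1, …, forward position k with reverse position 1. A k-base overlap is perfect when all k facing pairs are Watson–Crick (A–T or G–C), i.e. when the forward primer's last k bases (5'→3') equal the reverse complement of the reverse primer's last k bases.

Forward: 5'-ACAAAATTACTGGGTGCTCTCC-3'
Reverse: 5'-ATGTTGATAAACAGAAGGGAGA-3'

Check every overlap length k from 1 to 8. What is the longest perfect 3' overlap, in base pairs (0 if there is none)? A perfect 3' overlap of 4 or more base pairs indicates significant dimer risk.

Longest perfect overlap: 5 complementary base pairs; significant dimer risk (threshold 4).

Last 8 bases (5'→3') — forward …TGCTCTCC, reverse …AAGGGAGA.
Reverse complement of the reverse primer's last 8 bases: TCTCCCTT; its first k bases are the reverse complement of the reverse primer's last k bases, so a perfect k-base overlap needs the forward primer's last k bases to equal them.
Comparing (forward last k vs required): k=1: C vs T ✗; k=2: CC vs TC ✗; k=3: TCC vs TCT ✗; k=4: CTCC vs TCTC ✗; k=5: TCTCC vs TCTCC ✓; k=6: CTCTCC vs TCTCCC ✗; k=7: GCTCTCC vs TCTCCCT ✗; k=8: TGCTCTCC vs TCTCCCTT ✗.
Only k = 5 is perfect, so the longest perfect 3' overlap is 5.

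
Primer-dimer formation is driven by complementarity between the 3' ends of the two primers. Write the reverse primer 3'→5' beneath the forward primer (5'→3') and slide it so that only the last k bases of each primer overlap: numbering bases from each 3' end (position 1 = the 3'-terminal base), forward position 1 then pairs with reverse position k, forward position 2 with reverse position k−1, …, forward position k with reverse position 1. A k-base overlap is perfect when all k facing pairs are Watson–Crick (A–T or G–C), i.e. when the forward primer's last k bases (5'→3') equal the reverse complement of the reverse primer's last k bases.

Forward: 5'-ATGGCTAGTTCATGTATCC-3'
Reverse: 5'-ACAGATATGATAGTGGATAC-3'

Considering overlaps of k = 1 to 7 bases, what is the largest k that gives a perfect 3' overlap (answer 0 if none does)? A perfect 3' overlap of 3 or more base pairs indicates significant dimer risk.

Last 7 bases (5'→3') — forward …TGTATCC, reverse …TGGATAC.
Reverse complement of the reverse primer's last 7 bases: GTATCCA; its first k bases are the reverse complement of the reverse primer's last k bases, so a perfect k-base overlap needs the forward primer's last k bases to equal them.
Comparing (forward last k vs required): k=1: C vs G ✗; k=2: CC vs GT ✗; k=3: TCC vs GTA ✗; k=4: ATCC vs GTAT ✗; k=5: TATCC vs GTATC ✗; k=6: GTATCC vs GTATCC ✓; k=7: TGTATCC vs GTATCCA ✗.
Only k = 6 is perfect, so the longest perfect 3' overlap is 6.

Longest perfect overlap: 6 complementary base pairs; significant dimer risk (threshold 3).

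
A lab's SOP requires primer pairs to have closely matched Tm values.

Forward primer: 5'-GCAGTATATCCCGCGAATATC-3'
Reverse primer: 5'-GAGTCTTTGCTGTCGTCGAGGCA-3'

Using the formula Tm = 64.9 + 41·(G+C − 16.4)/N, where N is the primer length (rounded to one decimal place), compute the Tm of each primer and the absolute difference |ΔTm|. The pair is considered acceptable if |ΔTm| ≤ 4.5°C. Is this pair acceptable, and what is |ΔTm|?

Forward: G+C = 10, N = 21 → Tm = 64.9 + 41·(10 − 16.4)/21 = 52.4°C.
Reverse: G+C = 13, N = 23 → Tm = 64.9 + 41·(13 − 16.4)/23 = 58.8°C.
|ΔTm| = |52.4 − 58.8| = 6.4°C, > 4.5°C.

|ΔTm| = 6.4°C; the pair is not acceptable.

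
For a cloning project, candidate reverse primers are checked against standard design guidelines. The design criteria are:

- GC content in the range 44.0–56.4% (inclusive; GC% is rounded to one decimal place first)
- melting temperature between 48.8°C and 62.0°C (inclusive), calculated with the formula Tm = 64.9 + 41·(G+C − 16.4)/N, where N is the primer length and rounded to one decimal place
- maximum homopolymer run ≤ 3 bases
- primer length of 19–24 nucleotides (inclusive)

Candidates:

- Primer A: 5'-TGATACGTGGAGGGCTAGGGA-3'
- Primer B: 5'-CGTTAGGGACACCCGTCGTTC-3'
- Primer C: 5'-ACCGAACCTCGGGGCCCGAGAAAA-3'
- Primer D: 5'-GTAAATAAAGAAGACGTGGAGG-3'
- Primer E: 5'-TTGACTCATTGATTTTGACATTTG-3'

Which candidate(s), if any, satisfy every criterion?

Primer A (21 nt, A=5 T=4 G=10 C=2): GC 12/21 = 57.1%, outside 44.0–56.4% ✗; Tm = 64.9 + 41·(12 − 16.4)/21 = 56.3°C ✓; longest run = 3 ✓; length 21 ✓ — fails.
Primer B (21 nt, A=3 T=5 G=6 C=7): GC 13/21 = 61.9%, outside 44.0–56.4% ✗; Tm = 64.9 + 41·(13 − 16.4)/21 = 58.3°C ✓; longest run = 3 ✓; length 21 ✓ — fails.
Primer C (24 nt, A=8 T=1 G=7 C=8): GC 15/24 = 62.5%, outside 44.0–56.4% ✗; Tm = 64.9 + 41·(15 − 16.4)/24 = 62.5°C, outside 48.8–62.0°C ✗; longest run = 4, exceeds 3 ✗; length 24 ✓ — fails.
Primer D (22 nt, A=10 T=3 G=8 C=1): GC 9/22 = 40.9%, outside 44.0–56.4% ✗; Tm = 64.9 + 41·(9 − 16.4)/22 = 51.1°C ✓; longest run = 3 ✓; length 22 ✓ — fails.
Primer E (24 nt, A=5 T=12 G=4 C=3): GC 7/24 = 29.2%, outside 44.0–56.4% ✗; Tm = 64.9 + 41·(7 − 16.4)/24 = 48.8°C ✓; longest run = 4, exceeds 3 ✗; length 24 ✓ — fails.

None of the candidates satisfy all criteria.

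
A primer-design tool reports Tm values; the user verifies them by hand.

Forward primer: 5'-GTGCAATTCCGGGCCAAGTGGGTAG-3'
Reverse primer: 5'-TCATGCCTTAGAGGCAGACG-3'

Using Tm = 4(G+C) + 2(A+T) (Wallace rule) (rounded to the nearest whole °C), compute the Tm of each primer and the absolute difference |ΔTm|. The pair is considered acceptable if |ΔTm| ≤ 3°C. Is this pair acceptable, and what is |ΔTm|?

|ΔTm| = 18°C; the pair is not acceptable.

Forward: A=5 T=5 G=10 C=5 → Tm = 2·10 + 4·15 = 80°C.
Reverse: A=5 T=4 G=6 C=5 → Tm = 2·9 + 4·11 = 62°C.
|ΔTm| = |80 − 62| = 18°C, > 3°C.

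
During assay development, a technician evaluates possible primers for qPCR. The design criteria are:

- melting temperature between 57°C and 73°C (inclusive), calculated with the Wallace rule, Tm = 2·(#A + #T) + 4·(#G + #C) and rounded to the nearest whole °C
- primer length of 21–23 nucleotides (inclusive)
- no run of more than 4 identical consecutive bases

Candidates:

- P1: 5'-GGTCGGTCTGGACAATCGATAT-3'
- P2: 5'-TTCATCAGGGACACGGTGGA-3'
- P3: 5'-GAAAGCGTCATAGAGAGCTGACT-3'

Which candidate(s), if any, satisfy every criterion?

P1 and P3.

P1 (22 nt, A=5 T=6 G=7 C=4): Tm = 2·11 + 4·11 = 66°C ✓; length 22 ✓; longest run = 2 ✓ — passes.
P2 (20 nt, A=5 T=4 G=7 C=4): Tm = 2·9 + 4·11 = 62°C ✓; length 20, outside 21–23 ✗; longest run = 3 ✓ — fails.
P3 (23 nt, A=8 T=4 G=7 C=4): Tm = 2·12 + 4·11 = 68°C ✓; length 23 ✓; longest run = 3 ✓ — passes.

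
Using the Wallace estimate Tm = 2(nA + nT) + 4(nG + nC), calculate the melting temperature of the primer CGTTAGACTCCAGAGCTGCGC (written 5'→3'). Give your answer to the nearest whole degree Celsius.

Base counts: A=4, T=4, G=6, C=7 (length 21).
Tm = 2·(4+4) + 4·(6+7) = 2·8 + 4·13 = 16 + 52 = 68°C.

68°C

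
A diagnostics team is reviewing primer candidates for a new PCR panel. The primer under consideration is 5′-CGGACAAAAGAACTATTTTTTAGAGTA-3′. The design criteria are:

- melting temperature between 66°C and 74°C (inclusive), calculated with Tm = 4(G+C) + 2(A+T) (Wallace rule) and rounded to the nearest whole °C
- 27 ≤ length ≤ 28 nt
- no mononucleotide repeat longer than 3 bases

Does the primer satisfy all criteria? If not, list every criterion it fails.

Fails: homopolymer run.

Base counts: A=11, T=8, G=5, C=3 (length 27).
Tm: Tm = 2·19 + 4·8 = 70°C ✓
length: length 27 ✓
homopolymer run: longest run = 6, exceeds 3 ✗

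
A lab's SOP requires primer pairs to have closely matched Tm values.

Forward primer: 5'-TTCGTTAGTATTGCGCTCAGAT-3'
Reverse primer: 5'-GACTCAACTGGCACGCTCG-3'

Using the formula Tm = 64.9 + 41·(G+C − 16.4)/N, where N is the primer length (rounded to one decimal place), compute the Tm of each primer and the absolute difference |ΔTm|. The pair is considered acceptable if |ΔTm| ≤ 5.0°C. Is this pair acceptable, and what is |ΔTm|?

|ΔTm| = 4.3°C; the pair is acceptable.

Forward: G+C = 9, N = 22 → Tm = 64.9 + 41·(9 − 16.4)/22 = 51.1°C.
Reverse: G+C = 12, N = 19 → Tm = 64.9 + 41·(12 − 16.4)/19 = 55.4°C.
|ΔTm| = |51.1 − 55.4| = 4.3°C, ≤ 5.0°C.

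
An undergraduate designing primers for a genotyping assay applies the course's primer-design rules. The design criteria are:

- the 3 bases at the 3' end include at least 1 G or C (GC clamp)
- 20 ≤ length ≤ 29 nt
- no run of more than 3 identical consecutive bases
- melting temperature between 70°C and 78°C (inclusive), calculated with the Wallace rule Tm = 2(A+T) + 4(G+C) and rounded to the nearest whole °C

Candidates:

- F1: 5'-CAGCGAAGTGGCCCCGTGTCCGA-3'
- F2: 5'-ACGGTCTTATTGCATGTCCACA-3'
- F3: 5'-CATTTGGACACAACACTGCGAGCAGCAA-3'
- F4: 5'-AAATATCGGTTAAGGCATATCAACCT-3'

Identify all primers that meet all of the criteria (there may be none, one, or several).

F4 only.

F1 (23 nt, A=4 T=3 G=8 C=8): 3' end CGA has 2 G/C ✓; length 23 ✓; longest run = 4, exceeds 3 ✗; Tm = 2·7 + 4·16 = 78°C ✓ — fails.
F2 (22 nt, A=5 T=7 G=4 C=6): 3' end ACA has 1 G/C ✓; length 22 ✓; longest run = 2 ✓; Tm = 2·12 + 4·10 = 64°C, outside 70–78°C ✗ — fails.
F3 (28 nt, A=10 T=4 G=6 C=8): 3' end CAA has 1 G/C ✓; length 28 ✓; longest run = 3 ✓; Tm = 2·14 + 4·14 = 84°C, outside 70–78°C ✗ — fails.
F4 (26 nt, A=10 T=7 G=4 C=5): 3' end CCT has 2 G/C ✓; length 26 ✓; longest run = 3 ✓; Tm = 2·17 + 4·9 = 70°C ✓ — passes.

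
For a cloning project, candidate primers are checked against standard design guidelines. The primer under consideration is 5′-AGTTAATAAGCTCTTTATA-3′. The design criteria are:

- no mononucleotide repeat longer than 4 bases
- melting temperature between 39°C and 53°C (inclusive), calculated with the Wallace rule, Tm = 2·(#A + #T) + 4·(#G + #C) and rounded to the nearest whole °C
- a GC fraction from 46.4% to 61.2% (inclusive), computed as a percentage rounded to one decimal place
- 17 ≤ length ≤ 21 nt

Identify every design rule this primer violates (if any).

Base counts: A=7, T=8, G=2, C=2 (length 19).
homopolymer run: longest run = 3 ✓
Tm: Tm = 2·15 + 4·4 = 46°C ✓
GC content: GC 4/19 = 21.1%, outside 46.4–61.2% ✗
length: length 19 ✓

Fails: GC content.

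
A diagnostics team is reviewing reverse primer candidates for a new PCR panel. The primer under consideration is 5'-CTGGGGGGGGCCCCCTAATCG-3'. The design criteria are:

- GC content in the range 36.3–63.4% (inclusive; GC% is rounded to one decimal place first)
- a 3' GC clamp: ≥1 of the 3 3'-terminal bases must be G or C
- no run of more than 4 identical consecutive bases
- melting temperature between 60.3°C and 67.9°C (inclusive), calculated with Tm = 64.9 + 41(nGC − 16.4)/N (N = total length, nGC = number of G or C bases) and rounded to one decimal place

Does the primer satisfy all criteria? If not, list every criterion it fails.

Fails: GC content, homopolymer run.

Base counts: A=2, T=3, G=9, C=7 (length 21).
GC content: GC 16/21 = 76.2%, outside 36.3–63.4% ✗
GC clamp: 3' end TCG has 2 G/C ✓
homopolymer run: longest run = 8, exceeds 4 ✗
Tm: Tm = 64.9 + 41·(16 − 16.4)/21 = 64.1°C ✓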